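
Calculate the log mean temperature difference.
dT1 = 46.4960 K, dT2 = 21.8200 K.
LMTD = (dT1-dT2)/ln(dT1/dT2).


dT1/dT2 = 2.1309
ln(dT1/dT2) = 0.7565
LMTD = 24.6760 / 0.7565 = 32.6169 K

32.6169 K


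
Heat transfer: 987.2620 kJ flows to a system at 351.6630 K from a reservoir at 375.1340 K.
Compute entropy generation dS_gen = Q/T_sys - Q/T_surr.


dS_sys = 987.2620/351.6630 = 2.8074 kJ/K
dS_surr = -987.2620/375.1340 = -2.6318 kJ/K
dS_gen = 2.8074 - 2.6318 = 0.1757 kJ/K (irreversible)

dS_gen = 0.1757 kJ/K, irreversible


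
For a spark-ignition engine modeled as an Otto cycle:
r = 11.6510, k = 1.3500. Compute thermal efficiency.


r^(k-1) = 2.3617
eta = 1 - 1/2.3617 = 0.5766 = 57.6579%

57.6579%


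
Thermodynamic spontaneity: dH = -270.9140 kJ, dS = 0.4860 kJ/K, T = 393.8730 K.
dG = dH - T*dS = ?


T*dS = 393.8730 * 0.4860 = 191.4223 kJ
dG = -270.9140 - 191.4223 = -462.3363 kJ (spontaneous)

dG = -462.3363 kJ, spontaneous


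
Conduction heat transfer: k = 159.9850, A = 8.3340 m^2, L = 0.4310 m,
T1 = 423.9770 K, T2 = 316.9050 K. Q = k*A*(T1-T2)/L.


dT = 107.0720 K
Q = 159.9850 * 8.3340 * 107.0720 / 0.4310 = 331231.3286 W

331231.3286 W


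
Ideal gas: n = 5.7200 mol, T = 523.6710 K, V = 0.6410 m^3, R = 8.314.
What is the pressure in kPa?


P = nRT/V = 5.7200 * 8.314 * 523.6710 / 0.6410
= 24903.7400 / 0.6410 = 38851.3884 Pa = 38.8514 kPa

38.8514 kPa


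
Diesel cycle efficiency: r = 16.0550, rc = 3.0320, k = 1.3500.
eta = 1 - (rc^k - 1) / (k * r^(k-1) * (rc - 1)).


r^(k-1) = 2.6422
rc^k = 4.4703
eta = 0.5212 = 52.1212%

52.1212%


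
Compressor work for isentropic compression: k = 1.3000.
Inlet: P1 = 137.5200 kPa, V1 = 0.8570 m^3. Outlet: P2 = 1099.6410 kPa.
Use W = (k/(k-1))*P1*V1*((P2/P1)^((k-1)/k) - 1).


(k-1)/k = 0.2308
(P2/P1)^exp = 1.6157
W = 4.3333 * 137.5200 * 0.8570 * (1.6157 - 1) = 314.4351 kJ

314.4351 kJ


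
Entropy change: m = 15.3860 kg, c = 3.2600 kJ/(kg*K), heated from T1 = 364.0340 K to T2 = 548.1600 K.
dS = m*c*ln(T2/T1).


T2/T1 = 1.5058
ln(T2/T1) = 0.4093
dS = 15.3860 * 3.2600 * 0.4093 = 20.5308 kJ/K

20.5308 kJ/K


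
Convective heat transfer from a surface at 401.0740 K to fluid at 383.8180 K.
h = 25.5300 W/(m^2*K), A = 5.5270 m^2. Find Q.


dT = 17.2560 K
Q = 25.5300 * 5.5270 * 17.2560 = 2434.8960 W

2434.8960 W


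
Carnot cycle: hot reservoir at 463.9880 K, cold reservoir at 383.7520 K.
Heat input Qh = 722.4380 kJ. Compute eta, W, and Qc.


eta = 1 - 383.7520/463.9880 = 0.1729
W = 0.1729 * 722.4380 = 124.9290 kJ
Qc = 722.4380 - 124.9290 = 597.5090 kJ

eta = 17.2927%, W = 124.9290 kJ, Qc = 597.5090 kJ


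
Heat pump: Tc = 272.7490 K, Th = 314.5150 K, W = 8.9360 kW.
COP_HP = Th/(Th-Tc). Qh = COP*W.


COP = 314.5150 / 41.7660 = 7.5304
Qh = 7.5304 * 8.9360 = 67.2917 kW

COP = 7.5304, Qh = 67.2917 kW


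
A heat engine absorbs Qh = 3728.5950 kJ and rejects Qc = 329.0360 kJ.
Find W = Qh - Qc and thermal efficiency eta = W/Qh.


W = 3728.5950 - 329.0360 = 3399.5590 kJ
eta = 3399.5590 / 3728.5950 = 0.9118 = 91.1753%

W = 3399.5590 kJ, eta = 91.1753%


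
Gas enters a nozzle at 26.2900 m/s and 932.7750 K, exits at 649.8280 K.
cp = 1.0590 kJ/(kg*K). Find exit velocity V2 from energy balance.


dT = 282.9470 K
2*cp*1000*dT = 599281.7460
V1^2 = 691.1641
V2 = sqrt(599972.9101) = 774.5792 m/s

774.5792 m/s


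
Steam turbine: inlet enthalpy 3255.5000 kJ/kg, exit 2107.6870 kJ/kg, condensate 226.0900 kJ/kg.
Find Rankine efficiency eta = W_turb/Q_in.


W = 1147.8130 kJ/kg
Q_in = 3029.4100 kJ/kg
eta = 0.3789 = 37.8890%

eta = 37.8890%


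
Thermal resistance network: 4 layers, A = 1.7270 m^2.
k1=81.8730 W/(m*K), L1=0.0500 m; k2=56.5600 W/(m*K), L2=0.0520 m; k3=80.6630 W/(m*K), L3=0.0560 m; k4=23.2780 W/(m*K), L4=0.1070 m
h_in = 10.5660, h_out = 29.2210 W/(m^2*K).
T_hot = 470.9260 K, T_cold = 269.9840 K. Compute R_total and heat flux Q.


R_conv_in = 1/(10.5660*1.7270) = 0.0548
R_1 = 0.0500/(81.8730*1.7270) = 0.0004
R_2 = 0.0520/(56.5600*1.7270) = 0.0005
R_3 = 0.0560/(80.6630*1.7270) = 0.0004
R_4 = 0.1070/(23.2780*1.7270) = 0.0027
R_conv_out = 1/(29.2210*1.7270) = 0.0198
R_total = 0.0786 K/W
Q = 200.9420 / 0.0786 = 2557.5710 W

R_total = 0.0786 K/W, Q = 2557.5710 W


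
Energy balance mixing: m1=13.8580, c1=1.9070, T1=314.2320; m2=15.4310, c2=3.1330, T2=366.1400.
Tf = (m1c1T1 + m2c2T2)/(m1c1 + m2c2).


num = 26005.4304
den = 74.7725
Tf = 347.7939 K

347.7939 K


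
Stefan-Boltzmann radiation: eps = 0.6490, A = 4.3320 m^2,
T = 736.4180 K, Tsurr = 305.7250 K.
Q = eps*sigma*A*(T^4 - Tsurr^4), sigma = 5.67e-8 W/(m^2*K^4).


T^4 = 2.9410e+11
Tsurr^4 = 8.7362e+09
Q = 0.6490 * 5.67e-8 * 4.3320 * 2.8537e+11 = 45490.1826 W

45490.1826 W


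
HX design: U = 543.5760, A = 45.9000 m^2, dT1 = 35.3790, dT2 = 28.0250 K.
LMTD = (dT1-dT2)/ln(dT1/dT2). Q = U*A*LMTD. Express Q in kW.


LMTD = 31.5593 K
Q = 543.5760 * 45.9000 * 31.5593 = 787409.5453 W = 787.4095 kW

787.4095 kW


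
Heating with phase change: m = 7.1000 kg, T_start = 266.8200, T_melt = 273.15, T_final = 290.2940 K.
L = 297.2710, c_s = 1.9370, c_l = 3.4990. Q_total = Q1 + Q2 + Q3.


Q1 (sensible, solid) = 7.1000 * 1.9370 * 6.3300 = 87.0546 kJ
Q2 (latent) = 7.1000 * 297.2710 = 2110.6241 kJ
Q3 (sensible, liquid) = 7.1000 * 3.4990 * 17.1440 = 425.9067 kJ
Q_total = 2623.5854 kJ

2623.5854 kJ


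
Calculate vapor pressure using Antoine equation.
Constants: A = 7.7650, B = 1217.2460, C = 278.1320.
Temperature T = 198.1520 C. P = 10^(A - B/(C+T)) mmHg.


C+T = 476.2840
B/(C+T) = 2.5557
log10(P) = 7.7650 - 2.5557 = 5.2093
P = 10^5.2093 = 161914.3506 mmHg

161914.3506 mmHg


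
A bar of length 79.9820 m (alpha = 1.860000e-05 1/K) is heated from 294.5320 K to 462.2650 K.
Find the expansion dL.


dT = 167.7330 K
dL = 1.860000e-05 * 79.9820 * 167.7330 = 0.249531 m
L_final = 80.231531 m

dL = 0.249531 m


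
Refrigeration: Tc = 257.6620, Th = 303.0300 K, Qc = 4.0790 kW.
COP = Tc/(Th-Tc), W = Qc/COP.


COP = 257.6620 / 45.3680 = 5.6794
W = 4.0790 / 5.6794 = 0.7182 kW

COP = 5.6794, W = 0.7182 kW


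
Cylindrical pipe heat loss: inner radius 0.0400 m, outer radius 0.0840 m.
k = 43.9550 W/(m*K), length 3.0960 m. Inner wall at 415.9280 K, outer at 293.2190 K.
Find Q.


dT = 122.7090 K
ln(ro/ri) = 0.7419
Q = 2*pi*43.9550*3.0960*122.7090 / 0.7419 = 141415.9158 W

141415.9158 W


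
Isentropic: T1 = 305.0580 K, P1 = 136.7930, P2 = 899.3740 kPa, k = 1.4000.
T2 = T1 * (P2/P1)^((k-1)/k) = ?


(k-1)/k = 0.2857
(P2/P1)^exp = 1.7127
T2 = 305.0580 * 1.7127 = 522.4701 K

522.4701 K


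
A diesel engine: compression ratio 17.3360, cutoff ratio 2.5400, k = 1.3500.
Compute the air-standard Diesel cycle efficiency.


r^(k-1) = 2.7141
rc^k = 3.5199
eta = 0.5534 = 55.3430%

55.3430%


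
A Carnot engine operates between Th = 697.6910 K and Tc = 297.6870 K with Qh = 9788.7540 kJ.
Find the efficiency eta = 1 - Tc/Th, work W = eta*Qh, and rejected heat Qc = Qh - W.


eta = 1 - 297.6870/697.6910 = 0.5733
W = 0.5733 * 9788.7540 = 5612.1417 kJ
Qc = 9788.7540 - 5612.1417 = 4176.6123 kJ

eta = 57.3325%, W = 5612.1417 kJ, Qc = 4176.6123 kJ


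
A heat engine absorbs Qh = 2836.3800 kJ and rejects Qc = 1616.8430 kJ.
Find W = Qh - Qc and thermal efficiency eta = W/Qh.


W = 2836.3800 - 1616.8430 = 1219.5370 kJ
eta = 1219.5370 / 2836.3800 = 0.4300 = 42.9962%

W = 1219.5370 kJ, eta = 42.9962%


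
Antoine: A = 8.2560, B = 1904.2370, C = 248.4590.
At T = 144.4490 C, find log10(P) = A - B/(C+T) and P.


C+T = 392.9080
B/(C+T) = 4.8465
log10(P) = 8.2560 - 4.8465 = 3.4095
P = 10^3.4095 = 2567.3122 mmHg

2567.3122 mmHg


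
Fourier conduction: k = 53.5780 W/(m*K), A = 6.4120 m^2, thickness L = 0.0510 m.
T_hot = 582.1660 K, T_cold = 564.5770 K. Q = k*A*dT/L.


dT = 17.5890 K
Q = 53.5780 * 6.4120 * 17.5890 / 0.0510 = 118481.6202 W

118481.6202 W


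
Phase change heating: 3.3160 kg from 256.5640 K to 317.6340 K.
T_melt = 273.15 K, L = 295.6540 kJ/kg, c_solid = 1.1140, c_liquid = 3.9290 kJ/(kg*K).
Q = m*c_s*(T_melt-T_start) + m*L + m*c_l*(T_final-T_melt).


Q1 (sensible, solid) = 3.3160 * 1.1140 * 16.5860 = 61.2691 kJ
Q2 (latent) = 3.3160 * 295.6540 = 980.3887 kJ
Q3 (sensible, liquid) = 3.3160 * 3.9290 * 44.4840 = 579.5626 kJ
Q_total = 1621.2204 kJ

1621.2204 kJ


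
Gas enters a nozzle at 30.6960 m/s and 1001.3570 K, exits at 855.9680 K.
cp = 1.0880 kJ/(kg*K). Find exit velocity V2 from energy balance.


dT = 145.3890 K
2*cp*1000*dT = 316366.4640
V1^2 = 942.2444
V2 = sqrt(317308.7084) = 563.3016 m/s

563.3016 m/s


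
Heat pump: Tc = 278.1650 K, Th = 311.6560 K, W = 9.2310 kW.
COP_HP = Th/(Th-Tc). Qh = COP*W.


COP = 311.6560 / 33.4910 = 9.3057
Qh = 9.3057 * 9.2310 = 85.9006 kW

COP = 9.3057, Qh = 85.9006 kW


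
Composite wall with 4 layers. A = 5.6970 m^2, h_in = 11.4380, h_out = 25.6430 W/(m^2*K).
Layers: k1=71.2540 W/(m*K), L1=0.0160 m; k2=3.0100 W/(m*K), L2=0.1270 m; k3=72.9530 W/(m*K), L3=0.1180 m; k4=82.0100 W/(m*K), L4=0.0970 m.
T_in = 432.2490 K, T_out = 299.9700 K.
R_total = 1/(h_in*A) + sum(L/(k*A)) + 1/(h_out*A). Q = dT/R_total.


R_conv_in = 1/(11.4380*5.6970) = 0.0153
R_1 = 0.0160/(71.2540*5.6970) = 3.9415e-05
R_2 = 0.1270/(3.0100*5.6970) = 0.0074
R_3 = 0.1180/(72.9530*5.6970) = 0.0003
R_4 = 0.0970/(82.0100*5.6970) = 0.0002
R_conv_out = 1/(25.6430*5.6970) = 0.0068
R_total = 0.0301 K/W
Q = 132.2790 / 0.0301 = 4390.4862 W

R_total = 0.0301 K/W, Q = 4390.4862 W


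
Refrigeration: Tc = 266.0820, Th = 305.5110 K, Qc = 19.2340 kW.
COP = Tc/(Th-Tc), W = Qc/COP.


COP = 266.0820 / 39.4290 = 6.7484
W = 19.2340 / 6.7484 = 2.8502 kW

COP = 6.7484, W = 2.8502 kW


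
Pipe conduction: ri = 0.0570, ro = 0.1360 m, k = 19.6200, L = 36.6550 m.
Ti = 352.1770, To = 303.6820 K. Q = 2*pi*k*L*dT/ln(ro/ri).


dT = 48.4950 K
ln(ro/ri) = 0.8696
Q = 2*pi*19.6200*36.6550*48.4950 / 0.8696 = 251992.5614 W

251992.5614 W


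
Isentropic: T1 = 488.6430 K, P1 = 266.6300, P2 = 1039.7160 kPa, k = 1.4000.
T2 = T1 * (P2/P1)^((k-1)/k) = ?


(k-1)/k = 0.2857
(P2/P1)^exp = 1.4752
T2 = 488.6430 * 1.4752 = 720.8592 K

720.8592 K


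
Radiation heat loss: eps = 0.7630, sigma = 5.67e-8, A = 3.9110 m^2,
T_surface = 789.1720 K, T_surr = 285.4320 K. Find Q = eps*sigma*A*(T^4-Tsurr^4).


T^4 = 3.8787e+11
Tsurr^4 = 6.6376e+09
Q = 0.7630 * 5.67e-8 * 3.9110 * 3.8123e+11 = 64503.8614 W

64503.8614 W


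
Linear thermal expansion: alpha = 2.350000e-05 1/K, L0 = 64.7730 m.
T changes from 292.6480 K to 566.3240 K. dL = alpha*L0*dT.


dT = 273.6760 K
dL = 2.350000e-05 * 64.7730 * 273.6760 = 0.416580 m
L_final = 65.189580 m

dL = 0.416580 m


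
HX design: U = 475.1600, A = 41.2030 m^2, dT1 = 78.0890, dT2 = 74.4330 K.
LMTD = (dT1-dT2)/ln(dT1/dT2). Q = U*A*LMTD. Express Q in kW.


LMTD = 76.2464 K
Q = 475.1600 * 41.2030 * 76.2464 = 1492753.1924 W = 1492.7532 kW

1492.7532 kW


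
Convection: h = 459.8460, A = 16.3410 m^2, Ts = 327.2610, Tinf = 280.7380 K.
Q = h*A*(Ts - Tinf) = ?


dT = 46.5230 K
Q = 459.8460 * 16.3410 * 46.5230 = 349589.8020 W

349589.8020 W


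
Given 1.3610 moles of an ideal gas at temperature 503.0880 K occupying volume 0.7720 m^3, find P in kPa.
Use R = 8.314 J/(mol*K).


P = nRT/V = 1.3610 * 8.314 * 503.0880 / 0.7720
= 5692.6188 / 0.7720 = 7373.8586 Pa = 7.3739 kPa

7.3739 kPa


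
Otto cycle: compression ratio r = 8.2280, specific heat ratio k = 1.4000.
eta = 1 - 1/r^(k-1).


r^(k-1) = 2.3234
eta = 1 - 1/2.3234 = 0.5696 = 56.9590%

56.9590%


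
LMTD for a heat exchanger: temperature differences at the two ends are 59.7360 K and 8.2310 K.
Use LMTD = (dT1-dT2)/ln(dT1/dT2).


dT1/dT2 = 7.2574
ln(dT1/dT2) = 1.9820
LMTD = 51.5050 / 1.9820 = 25.9860 K

25.9860 K


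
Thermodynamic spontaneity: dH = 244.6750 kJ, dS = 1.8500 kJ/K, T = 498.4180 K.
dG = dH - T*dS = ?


T*dS = 498.4180 * 1.8500 = 922.0733 kJ
dG = 244.6750 - 922.0733 = -677.3983 kJ (spontaneous)

dG = -677.3983 kJ, spontaneous


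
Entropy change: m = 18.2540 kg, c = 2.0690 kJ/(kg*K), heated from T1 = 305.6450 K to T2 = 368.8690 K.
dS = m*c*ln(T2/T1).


T2/T1 = 1.2069
ln(T2/T1) = 0.1880
dS = 18.2540 * 2.0690 * 0.1880 = 7.1009 kJ/K

7.1009 kJ/K


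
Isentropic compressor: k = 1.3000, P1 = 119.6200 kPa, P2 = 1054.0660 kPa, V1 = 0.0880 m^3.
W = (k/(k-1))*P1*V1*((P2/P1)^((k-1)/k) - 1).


(k-1)/k = 0.2308
(P2/P1)^exp = 1.6523
W = 4.3333 * 119.6200 * 0.0880 * (1.6523 - 1) = 29.7552 kJ

29.7552 kJ


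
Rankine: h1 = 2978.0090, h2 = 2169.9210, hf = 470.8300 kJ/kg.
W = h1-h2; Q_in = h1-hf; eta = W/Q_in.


W = 808.0880 kJ/kg
Q_in = 2507.1790 kJ/kg
eta = 0.3223 = 32.2310%

eta = 32.2310%


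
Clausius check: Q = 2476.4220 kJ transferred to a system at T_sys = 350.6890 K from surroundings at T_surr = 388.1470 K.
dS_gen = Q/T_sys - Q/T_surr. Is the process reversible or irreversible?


dS_sys = 2476.4220/350.6890 = 7.0616 kJ/K
dS_surr = -2476.4220/388.1470 = -6.3801 kJ/K
dS_gen = 7.0616 - 6.3801 = 0.6815 kJ/K (irreversible)

dS_gen = 0.6815 kJ/K, irreversible


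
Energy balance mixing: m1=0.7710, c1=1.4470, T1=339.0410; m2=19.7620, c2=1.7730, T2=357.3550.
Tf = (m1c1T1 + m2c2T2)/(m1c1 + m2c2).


num = 12899.2605
den = 36.1537
Tf = 356.7899 K

356.7899 K


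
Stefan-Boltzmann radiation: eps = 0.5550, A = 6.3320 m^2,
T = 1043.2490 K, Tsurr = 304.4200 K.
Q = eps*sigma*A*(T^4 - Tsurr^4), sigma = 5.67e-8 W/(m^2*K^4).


T^4 = 1.1845e+12
Tsurr^4 = 8.5880e+09
Q = 0.5550 * 5.67e-8 * 6.3320 * 1.1760e+12 = 234319.6618 W

234319.6618 W


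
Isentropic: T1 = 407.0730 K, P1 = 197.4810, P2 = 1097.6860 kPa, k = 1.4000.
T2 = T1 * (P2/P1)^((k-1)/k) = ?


(k-1)/k = 0.2857
(P2/P1)^exp = 1.6325
T2 = 407.0730 * 1.6325 = 664.5321 K

664.5321 K


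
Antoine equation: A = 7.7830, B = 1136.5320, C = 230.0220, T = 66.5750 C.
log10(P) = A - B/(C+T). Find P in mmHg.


C+T = 296.5970
B/(C+T) = 3.8319
log10(P) = 7.7830 - 3.8319 = 3.9511
P = 10^3.9511 = 8934.9763 mmHg

8934.9763 mmHg


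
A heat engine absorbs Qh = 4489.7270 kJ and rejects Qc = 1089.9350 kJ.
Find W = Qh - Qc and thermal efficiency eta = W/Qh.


W = 4489.7270 - 1089.9350 = 3399.7920 kJ
eta = 3399.7920 / 4489.7270 = 0.7572 = 75.7238%

W = 3399.7920 kJ, eta = 75.7238%


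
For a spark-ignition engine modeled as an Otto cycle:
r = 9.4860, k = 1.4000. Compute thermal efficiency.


r^(k-1) = 2.4594
eta = 1 - 1/2.4594 = 0.5934 = 59.3401%

59.3401%


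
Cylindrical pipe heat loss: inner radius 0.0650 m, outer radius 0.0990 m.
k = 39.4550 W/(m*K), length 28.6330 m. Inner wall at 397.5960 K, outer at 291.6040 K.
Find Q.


dT = 105.9920 K
ln(ro/ri) = 0.4207
Q = 2*pi*39.4550*28.6330*105.9920 / 0.4207 = 1788198.4441 W

1788198.4441 W


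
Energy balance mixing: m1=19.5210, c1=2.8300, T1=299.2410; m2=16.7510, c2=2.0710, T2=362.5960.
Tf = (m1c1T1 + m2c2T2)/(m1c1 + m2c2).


num = 29110.3327
den = 89.9358
Tf = 323.6792 K

323.6792 K


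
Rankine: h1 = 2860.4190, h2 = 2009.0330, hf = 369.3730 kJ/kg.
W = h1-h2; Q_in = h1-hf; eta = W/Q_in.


W = 851.3860 kJ/kg
Q_in = 2491.0460 kJ/kg
eta = 0.3418 = 34.1779%

eta = 34.1779%


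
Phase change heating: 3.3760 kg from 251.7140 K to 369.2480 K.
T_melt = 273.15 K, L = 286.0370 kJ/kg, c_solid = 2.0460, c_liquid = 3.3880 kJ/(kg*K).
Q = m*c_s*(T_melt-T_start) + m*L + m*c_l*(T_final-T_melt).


Q1 (sensible, solid) = 3.3760 * 2.0460 * 21.4360 = 148.0648 kJ
Q2 (latent) = 3.3760 * 286.0370 = 965.6609 kJ
Q3 (sensible, liquid) = 3.3760 * 3.3880 * 96.0980 = 1099.1582 kJ
Q_total = 2212.8839 kJ

2212.8839 kJ


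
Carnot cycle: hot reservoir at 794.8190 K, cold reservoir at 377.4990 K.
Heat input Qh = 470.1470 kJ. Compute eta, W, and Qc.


eta = 1 - 377.4990/794.8190 = 0.5251
W = 0.5251 * 470.1470 = 246.8509 kJ
Qc = 470.1470 - 246.8509 = 223.2961 kJ

eta = 52.5050%, W = 246.8509 kJ, Qc = 223.2961 kJ


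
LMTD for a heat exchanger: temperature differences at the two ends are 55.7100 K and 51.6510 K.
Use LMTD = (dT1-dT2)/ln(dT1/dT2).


dT1/dT2 = 1.0786
ln(dT1/dT2) = 0.0757
LMTD = 4.0590 / 0.0757 = 53.6549 K

53.6549 K


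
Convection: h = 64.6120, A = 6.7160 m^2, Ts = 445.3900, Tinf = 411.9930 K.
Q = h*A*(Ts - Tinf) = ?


dT = 33.3970 K
Q = 64.6120 * 6.7160 * 33.3970 = 14492.1002 W

14492.1002 W


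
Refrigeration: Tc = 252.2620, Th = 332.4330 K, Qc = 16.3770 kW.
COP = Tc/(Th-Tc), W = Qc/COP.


COP = 252.2620 / 80.1710 = 3.1465
W = 16.3770 / 3.1465 = 5.2047 kW

COP = 3.1465, W = 5.2047 kW


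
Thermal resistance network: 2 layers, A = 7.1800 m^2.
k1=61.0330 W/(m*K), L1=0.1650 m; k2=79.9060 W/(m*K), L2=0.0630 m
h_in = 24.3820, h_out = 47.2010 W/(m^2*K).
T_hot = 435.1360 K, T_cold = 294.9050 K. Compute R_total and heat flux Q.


R_conv_in = 1/(24.3820*7.1800) = 0.0057
R_1 = 0.1650/(61.0330*7.1800) = 0.0004
R_2 = 0.0630/(79.9060*7.1800) = 0.0001
R_conv_out = 1/(47.2010*7.1800) = 0.0030
R_total = 0.0091 K/W
Q = 140.2310 / 0.0091 = 15327.0203 W

R_total = 0.0091 K/W, Q = 15327.0203 W


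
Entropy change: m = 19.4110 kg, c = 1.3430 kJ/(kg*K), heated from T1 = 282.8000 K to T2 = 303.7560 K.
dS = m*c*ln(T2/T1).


T2/T1 = 1.0741
ln(T2/T1) = 0.0715
dS = 19.4110 * 1.3430 * 0.0715 = 1.8635 kJ/K

1.8635 kJ/K


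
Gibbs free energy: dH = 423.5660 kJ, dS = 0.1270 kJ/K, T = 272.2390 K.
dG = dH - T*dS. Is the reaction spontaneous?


T*dS = 272.2390 * 0.1270 = 34.5744 kJ
dG = 423.5660 - 34.5744 = 388.9916 kJ (non-spontaneous)

dG = 388.9916 kJ, non-spontaneous


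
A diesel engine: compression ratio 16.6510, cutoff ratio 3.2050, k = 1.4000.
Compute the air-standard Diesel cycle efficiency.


r^(k-1) = 3.0802
rc^k = 5.1069
eta = 0.5681 = 56.8080%

56.8080%


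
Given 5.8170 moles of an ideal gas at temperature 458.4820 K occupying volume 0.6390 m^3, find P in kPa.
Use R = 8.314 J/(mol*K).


P = nRT/V = 5.8170 * 8.314 * 458.4820 / 0.6390
= 22173.3531 / 0.6390 = 34700.0832 Pa = 34.7001 kPa

34.7001 kPa


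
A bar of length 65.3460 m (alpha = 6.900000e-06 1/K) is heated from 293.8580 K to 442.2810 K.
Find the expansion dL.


dT = 148.4230 K
dL = 6.900000e-06 * 65.3460 * 148.4230 = 0.066922 m
L_final = 65.412922 m

dL = 0.066922 m


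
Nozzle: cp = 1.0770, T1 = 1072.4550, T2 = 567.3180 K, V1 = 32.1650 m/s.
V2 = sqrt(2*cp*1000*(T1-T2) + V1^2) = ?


dT = 505.1370 K
2*cp*1000*dT = 1088065.0980
V1^2 = 1034.5872
V2 = sqrt(1089099.6852) = 1043.5994 m/s

1043.5994 m/s


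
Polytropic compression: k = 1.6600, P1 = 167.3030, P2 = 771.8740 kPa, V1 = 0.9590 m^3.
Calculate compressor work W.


(k-1)/k = 0.3976
(P2/P1)^exp = 1.8366
W = 2.5152 * 167.3030 * 0.9590 * (1.8366 - 1) = 337.6056 kJ

337.6056 kJ


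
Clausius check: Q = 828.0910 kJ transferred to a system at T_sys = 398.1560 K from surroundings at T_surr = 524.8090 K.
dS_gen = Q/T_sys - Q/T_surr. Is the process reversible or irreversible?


dS_sys = 828.0910/398.1560 = 2.0798 kJ/K
dS_surr = -828.0910/524.8090 = -1.5779 kJ/K
dS_gen = 2.0798 - 1.5779 = 0.5019 kJ/K (irreversible)

dS_gen = 0.5019 kJ/K, irreversible


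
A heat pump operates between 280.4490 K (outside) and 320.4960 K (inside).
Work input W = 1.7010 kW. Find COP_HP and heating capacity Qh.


COP = 320.4960 / 40.0470 = 8.0030
Qh = 8.0030 * 1.7010 = 13.6131 kW

COP = 8.0030, Qh = 13.6131 kW


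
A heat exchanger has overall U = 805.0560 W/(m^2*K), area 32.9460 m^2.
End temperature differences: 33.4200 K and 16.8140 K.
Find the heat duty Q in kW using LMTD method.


LMTD = 24.1738 K
Q = 805.0560 * 32.9460 * 24.1738 = 641170.2120 W = 641.1702 kW

641.1702 kW


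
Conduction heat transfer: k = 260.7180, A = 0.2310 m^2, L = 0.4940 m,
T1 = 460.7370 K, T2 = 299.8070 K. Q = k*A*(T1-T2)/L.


dT = 160.9300 K
Q = 260.7180 * 0.2310 * 160.9300 / 0.4940 = 19619.7314 W

19619.7314 W


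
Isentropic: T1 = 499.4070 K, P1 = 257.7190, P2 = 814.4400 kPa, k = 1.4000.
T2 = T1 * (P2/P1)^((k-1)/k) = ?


(k-1)/k = 0.2857
(P2/P1)^exp = 1.3892
T2 = 499.4070 * 1.3892 = 693.7926 K

693.7926 K


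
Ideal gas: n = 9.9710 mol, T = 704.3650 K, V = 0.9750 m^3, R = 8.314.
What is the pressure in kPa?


P = nRT/V = 9.9710 * 8.314 * 704.3650 / 0.9750
= 58391.0795 / 0.9750 = 59888.2866 Pa = 59.8883 kPa

59.8883 kPa


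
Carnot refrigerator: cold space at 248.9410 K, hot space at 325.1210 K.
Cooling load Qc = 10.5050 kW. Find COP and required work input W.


COP = 248.9410 / 76.1800 = 3.2678
W = 10.5050 / 3.2678 = 3.2147 kW

COP = 3.2678, W = 3.2147 kW


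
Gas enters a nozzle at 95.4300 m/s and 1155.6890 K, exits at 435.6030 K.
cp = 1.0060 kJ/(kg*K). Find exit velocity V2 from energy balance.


dT = 720.0860 K
2*cp*1000*dT = 1448813.0320
V1^2 = 9106.8849
V2 = sqrt(1457919.9169) = 1207.4435 m/s

1207.4435 m/s


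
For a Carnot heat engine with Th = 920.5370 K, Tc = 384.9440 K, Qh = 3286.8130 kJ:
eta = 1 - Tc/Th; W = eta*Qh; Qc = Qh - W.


eta = 1 - 384.9440/920.5370 = 0.5818
W = 0.5818 * 3286.8130 = 1912.3555 kJ
Qc = 3286.8130 - 1912.3555 = 1374.4575 kJ

eta = 58.1827%, W = 1912.3555 kJ, Qc = 1374.4575 kJ


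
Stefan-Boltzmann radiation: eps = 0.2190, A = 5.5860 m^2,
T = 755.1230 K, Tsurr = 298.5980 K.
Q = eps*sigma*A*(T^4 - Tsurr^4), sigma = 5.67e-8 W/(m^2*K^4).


T^4 = 3.2514e+11
Tsurr^4 = 7.9496e+09
Q = 0.2190 * 5.67e-8 * 5.5860 * 3.1719e+11 = 22001.3072 W

22001.3072 W


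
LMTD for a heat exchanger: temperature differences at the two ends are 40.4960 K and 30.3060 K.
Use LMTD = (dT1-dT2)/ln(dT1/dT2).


dT1/dT2 = 1.3362
ln(dT1/dT2) = 0.2899
LMTD = 10.1900 / 0.2899 = 35.1552 K

35.1552 K


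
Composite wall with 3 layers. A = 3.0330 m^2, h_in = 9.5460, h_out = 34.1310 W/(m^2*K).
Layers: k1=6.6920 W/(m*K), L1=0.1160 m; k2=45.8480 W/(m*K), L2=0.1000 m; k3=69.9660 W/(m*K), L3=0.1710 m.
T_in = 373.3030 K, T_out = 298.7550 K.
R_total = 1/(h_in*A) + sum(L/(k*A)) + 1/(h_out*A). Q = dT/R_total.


R_conv_in = 1/(9.5460*3.0330) = 0.0345
R_1 = 0.1160/(6.6920*3.0330) = 0.0057
R_2 = 0.1000/(45.8480*3.0330) = 0.0007
R_3 = 0.1710/(69.9660*3.0330) = 0.0008
R_conv_out = 1/(34.1310*3.0330) = 0.0097
R_total = 0.0514 K/W
Q = 74.5480 / 0.0514 = 1449.2542 W

R_total = 0.0514 K/W, Q = 1449.2542 W


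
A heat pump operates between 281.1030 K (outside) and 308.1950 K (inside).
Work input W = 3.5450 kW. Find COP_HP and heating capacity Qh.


COP = 308.1950 / 27.0920 = 11.3759
Qh = 11.3759 * 3.5450 = 40.3274 kW

COP = 11.3759, Qh = 40.3274 kW


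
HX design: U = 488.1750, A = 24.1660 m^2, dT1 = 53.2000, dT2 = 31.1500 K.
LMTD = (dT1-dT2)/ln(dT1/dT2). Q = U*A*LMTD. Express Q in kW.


LMTD = 41.1962 K
Q = 488.1750 * 24.1660 * 41.1962 = 486000.7838 W = 486.0008 kW

486.0008 kW


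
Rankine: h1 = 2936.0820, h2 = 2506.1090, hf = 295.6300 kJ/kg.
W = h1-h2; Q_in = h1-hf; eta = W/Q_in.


W = 429.9730 kJ/kg
Q_in = 2640.4520 kJ/kg
eta = 0.1628 = 16.2841%

eta = 16.2841%


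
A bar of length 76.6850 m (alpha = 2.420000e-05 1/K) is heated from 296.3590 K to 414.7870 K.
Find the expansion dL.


dT = 118.4280 K
dL = 2.420000e-05 * 76.6850 * 118.4280 = 0.219776 m
L_final = 76.904776 m

dL = 0.219776 m


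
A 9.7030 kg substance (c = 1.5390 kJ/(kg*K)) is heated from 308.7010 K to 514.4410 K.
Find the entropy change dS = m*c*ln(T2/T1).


T2/T1 = 1.6665
ln(T2/T1) = 0.5107
dS = 9.7030 * 1.5390 * 0.5107 = 7.6264 kJ/K

7.6264 kJ/K


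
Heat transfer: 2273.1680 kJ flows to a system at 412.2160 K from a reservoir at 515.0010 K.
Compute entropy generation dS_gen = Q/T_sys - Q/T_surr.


dS_sys = 2273.1680/412.2160 = 5.5145 kJ/K
dS_surr = -2273.1680/515.0010 = -4.4139 kJ/K
dS_gen = 5.5145 - 4.4139 = 1.1006 kJ/K (irreversible)

dS_gen = 1.1006 kJ/K, irreversible


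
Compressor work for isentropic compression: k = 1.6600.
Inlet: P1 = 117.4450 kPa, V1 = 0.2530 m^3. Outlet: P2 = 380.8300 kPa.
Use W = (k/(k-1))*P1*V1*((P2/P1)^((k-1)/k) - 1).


(k-1)/k = 0.3976
(P2/P1)^exp = 1.5963
W = 2.5152 * 117.4450 * 0.2530 * (1.5963 - 1) = 44.5676 kJ

44.5676 kJ


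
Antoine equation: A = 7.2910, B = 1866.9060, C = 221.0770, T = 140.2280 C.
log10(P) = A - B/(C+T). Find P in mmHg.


C+T = 361.3050
B/(C+T) = 5.1671
log10(P) = 7.2910 - 5.1671 = 2.1239
P = 10^2.1239 = 133.0089 mmHg

133.0089 mmHg


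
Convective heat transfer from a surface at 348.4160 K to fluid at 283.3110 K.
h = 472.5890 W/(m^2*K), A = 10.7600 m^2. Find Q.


dT = 65.1050 K
Q = 472.5890 * 10.7600 * 65.1050 = 331062.6777 W

331062.6777 W


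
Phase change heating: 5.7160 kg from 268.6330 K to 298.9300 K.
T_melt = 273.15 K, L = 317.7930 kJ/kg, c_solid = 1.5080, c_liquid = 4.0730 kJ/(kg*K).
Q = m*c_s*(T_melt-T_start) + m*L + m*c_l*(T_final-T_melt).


Q1 (sensible, solid) = 5.7160 * 1.5080 * 4.5170 = 38.9353 kJ
Q2 (latent) = 5.7160 * 317.7930 = 1816.5048 kJ
Q3 (sensible, liquid) = 5.7160 * 4.0730 * 25.7800 = 600.1911 kJ
Q_total = 2455.6312 kJ

2455.6312 kJ


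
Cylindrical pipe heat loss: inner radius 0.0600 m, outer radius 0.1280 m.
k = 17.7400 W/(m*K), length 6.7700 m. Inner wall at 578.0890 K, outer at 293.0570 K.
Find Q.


dT = 285.0320 K
ln(ro/ri) = 0.7577
Q = 2*pi*17.7400*6.7700*285.0320 / 0.7577 = 283874.6952 W

283874.6952 W


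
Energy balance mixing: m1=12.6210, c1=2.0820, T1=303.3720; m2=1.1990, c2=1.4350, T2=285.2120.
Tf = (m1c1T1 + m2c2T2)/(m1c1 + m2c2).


num = 8462.4082
den = 27.9975
Tf = 302.2560 K

302.2560 K


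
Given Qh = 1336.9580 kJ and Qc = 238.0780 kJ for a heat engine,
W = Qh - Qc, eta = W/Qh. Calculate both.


W = 1336.9580 - 238.0780 = 1098.8800 kJ
eta = 1098.8800 / 1336.9580 = 0.8219 = 82.1926%

W = 1098.8800 kJ, eta = 82.1926%


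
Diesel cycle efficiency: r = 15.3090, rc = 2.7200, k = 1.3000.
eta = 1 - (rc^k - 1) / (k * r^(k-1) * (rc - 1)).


r^(k-1) = 2.2672
rc^k = 3.6723
eta = 0.4729 = 47.2854%

47.2854%


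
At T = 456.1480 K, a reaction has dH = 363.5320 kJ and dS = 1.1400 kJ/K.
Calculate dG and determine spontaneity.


T*dS = 456.1480 * 1.1400 = 520.0087 kJ
dG = 363.5320 - 520.0087 = -156.4767 kJ (spontaneous)

dG = -156.4767 kJ, spontaneous


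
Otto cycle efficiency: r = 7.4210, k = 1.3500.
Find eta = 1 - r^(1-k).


r^(k-1) = 2.0168
eta = 1 - 1/2.0168 = 0.5042 = 50.4164%

50.4164%


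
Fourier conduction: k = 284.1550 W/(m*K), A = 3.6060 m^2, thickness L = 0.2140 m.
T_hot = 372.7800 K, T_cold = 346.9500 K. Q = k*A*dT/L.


dT = 25.8300 K
Q = 284.1550 * 3.6060 * 25.8300 / 0.2140 = 123677.7733 W

123677.7733 W


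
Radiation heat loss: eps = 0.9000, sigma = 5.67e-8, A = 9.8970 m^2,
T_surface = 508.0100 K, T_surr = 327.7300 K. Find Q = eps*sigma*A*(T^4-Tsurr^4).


T^4 = 6.6602e+10
Tsurr^4 = 1.1536e+10
Q = 0.9000 * 5.67e-8 * 9.8970 * 5.5066e+10 = 27810.7573 W

27810.7573 W


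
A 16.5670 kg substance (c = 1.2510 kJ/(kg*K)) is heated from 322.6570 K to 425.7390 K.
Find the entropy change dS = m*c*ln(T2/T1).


T2/T1 = 1.3195
ln(T2/T1) = 0.2772
dS = 16.5670 * 1.2510 * 0.2772 = 5.7458 kJ/K

5.7458 kJ/K


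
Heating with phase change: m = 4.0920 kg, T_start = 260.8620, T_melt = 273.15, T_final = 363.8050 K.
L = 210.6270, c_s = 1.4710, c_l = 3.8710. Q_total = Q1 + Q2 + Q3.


Q1 (sensible, solid) = 4.0920 * 1.4710 * 12.2880 = 73.9656 kJ
Q2 (latent) = 4.0920 * 210.6270 = 861.8857 kJ
Q3 (sensible, liquid) = 4.0920 * 3.8710 * 90.6550 = 1435.9872 kJ
Q_total = 2371.8384 kJ

2371.8384 kJ


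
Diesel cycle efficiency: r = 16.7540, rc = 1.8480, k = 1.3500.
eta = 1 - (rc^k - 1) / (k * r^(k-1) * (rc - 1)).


r^(k-1) = 2.6819
rc^k = 2.2911
eta = 0.5795 = 57.9472%

57.9472%


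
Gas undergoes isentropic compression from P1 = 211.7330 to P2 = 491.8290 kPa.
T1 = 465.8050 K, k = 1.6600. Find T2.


(k-1)/k = 0.3976
(P2/P1)^exp = 1.3981
T2 = 465.8050 * 1.3981 = 651.2270 K

651.2270 K


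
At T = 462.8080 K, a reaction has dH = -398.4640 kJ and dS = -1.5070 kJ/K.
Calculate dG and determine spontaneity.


T*dS = 462.8080 * -1.5070 = -697.4517 kJ
dG = -398.4640 + 697.4517 = 298.9877 kJ (non-spontaneous)

dG = 298.9877 kJ, non-spontaneous


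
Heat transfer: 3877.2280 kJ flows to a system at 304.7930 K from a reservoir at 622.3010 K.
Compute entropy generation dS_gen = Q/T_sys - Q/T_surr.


dS_sys = 3877.2280/304.7930 = 12.7209 kJ/K
dS_surr = -3877.2280/622.3010 = -6.2305 kJ/K
dS_gen = 12.7209 - 6.2305 = 6.4904 kJ/K (irreversible)

dS_gen = 6.4904 kJ/K, irreversible


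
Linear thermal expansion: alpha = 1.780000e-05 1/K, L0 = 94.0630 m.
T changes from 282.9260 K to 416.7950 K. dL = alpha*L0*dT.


dT = 133.8690 K
dL = 1.780000e-05 * 94.0630 * 133.8690 = 0.224140 m
L_final = 94.287140 m

dL = 0.224140 m


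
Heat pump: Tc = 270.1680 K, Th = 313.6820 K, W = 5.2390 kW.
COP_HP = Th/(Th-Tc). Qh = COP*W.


COP = 313.6820 / 43.5140 = 7.2088
Qh = 7.2088 * 5.2390 = 37.7667 kW

COP = 7.2088, Qh = 37.7667 kW


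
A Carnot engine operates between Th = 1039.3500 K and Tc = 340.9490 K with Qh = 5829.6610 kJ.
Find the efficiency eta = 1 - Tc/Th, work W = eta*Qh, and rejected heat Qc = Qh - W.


eta = 1 - 340.9490/1039.3500 = 0.6720
W = 0.6720 * 5829.6610 = 3917.2955 kJ
Qc = 5829.6610 - 3917.2955 = 1912.3655 kJ

eta = 67.1959%, W = 3917.2955 kJ, Qc = 1912.3655 kJ


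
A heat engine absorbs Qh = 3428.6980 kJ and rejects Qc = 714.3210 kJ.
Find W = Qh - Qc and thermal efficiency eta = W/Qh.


W = 3428.6980 - 714.3210 = 2714.3770 kJ
eta = 2714.3770 / 3428.6980 = 0.7917 = 79.1664%

W = 2714.3770 kJ, eta = 79.1664%


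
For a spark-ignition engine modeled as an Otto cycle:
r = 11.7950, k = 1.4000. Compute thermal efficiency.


r^(k-1) = 2.6834
eta = 1 - 1/2.6834 = 0.6273 = 62.7333%

62.7333%


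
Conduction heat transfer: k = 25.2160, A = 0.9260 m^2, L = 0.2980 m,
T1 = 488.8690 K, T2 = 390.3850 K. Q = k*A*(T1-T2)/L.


dT = 98.4840 K
Q = 25.2160 * 0.9260 * 98.4840 / 0.2980 = 7716.7885 W

7716.7885 W


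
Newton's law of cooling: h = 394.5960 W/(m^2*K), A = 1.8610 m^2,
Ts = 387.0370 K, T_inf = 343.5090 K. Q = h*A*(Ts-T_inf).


dT = 43.5280 K
Q = 394.5960 * 1.8610 * 43.5280 = 31964.4889 W

31964.4889 W


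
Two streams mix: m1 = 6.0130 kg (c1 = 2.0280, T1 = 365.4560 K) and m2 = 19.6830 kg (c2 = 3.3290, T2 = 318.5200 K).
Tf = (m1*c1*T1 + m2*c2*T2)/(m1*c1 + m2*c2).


num = 25327.4332
den = 77.7191
Tf = 325.8844 K

325.8844 K


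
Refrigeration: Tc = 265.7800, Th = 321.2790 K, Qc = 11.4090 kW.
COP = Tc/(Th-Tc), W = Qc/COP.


COP = 265.7800 / 55.4990 = 4.7889
W = 11.4090 / 4.7889 = 2.3824 kW

COP = 4.7889, W = 2.3824 kW


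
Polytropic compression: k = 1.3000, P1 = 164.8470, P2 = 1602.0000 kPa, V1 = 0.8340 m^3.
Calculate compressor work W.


(k-1)/k = 0.2308
(P2/P1)^exp = 1.6901
W = 4.3333 * 164.8470 * 0.8340 * (1.6901 - 1) = 411.1111 kJ

411.1111 kJ


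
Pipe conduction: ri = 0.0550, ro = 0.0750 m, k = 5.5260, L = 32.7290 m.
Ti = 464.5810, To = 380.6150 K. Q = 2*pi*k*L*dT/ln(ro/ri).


dT = 83.9660 K
ln(ro/ri) = 0.3102
Q = 2*pi*5.5260*32.7290*83.9660 / 0.3102 = 307643.8681 W

307643.8681 W


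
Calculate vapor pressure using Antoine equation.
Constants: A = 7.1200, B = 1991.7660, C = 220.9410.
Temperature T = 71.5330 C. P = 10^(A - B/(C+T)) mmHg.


C+T = 292.4740
B/(C+T) = 6.8101
log10(P) = 7.1200 - 6.8101 = 0.3099
P = 10^0.3099 = 2.0414 mmHg

2.0414 mmHg


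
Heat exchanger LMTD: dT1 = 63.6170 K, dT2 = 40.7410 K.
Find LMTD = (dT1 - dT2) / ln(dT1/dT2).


dT1/dT2 = 1.5615
ln(dT1/dT2) = 0.4456
LMTD = 22.8760 / 0.4456 = 51.3322 K

51.3322 K


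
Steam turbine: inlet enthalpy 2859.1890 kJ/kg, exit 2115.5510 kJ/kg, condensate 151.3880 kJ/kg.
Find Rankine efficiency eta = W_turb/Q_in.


W = 743.6380 kJ/kg
Q_in = 2707.8010 kJ/kg
eta = 0.2746 = 27.4628%

eta = 27.4628%


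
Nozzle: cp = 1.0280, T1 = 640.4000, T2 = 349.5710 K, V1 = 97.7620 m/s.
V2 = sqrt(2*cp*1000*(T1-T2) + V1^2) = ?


dT = 290.8290 K
2*cp*1000*dT = 597944.4240
V1^2 = 9557.4086
V2 = sqrt(607501.8326) = 779.4240 m/s

779.4240 m/s


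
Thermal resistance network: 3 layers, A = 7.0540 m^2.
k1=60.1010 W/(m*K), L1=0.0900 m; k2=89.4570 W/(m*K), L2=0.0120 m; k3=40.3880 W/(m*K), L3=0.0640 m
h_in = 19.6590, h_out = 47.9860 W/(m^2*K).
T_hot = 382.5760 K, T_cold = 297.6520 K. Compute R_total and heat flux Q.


R_conv_in = 1/(19.6590*7.0540) = 0.0072
R_1 = 0.0900/(60.1010*7.0540) = 0.0002
R_2 = 0.0120/(89.4570*7.0540) = 1.9017e-05
R_3 = 0.0640/(40.3880*7.0540) = 0.0002
R_conv_out = 1/(47.9860*7.0540) = 0.0030
R_total = 0.0106 K/W
Q = 84.9240 / 0.0106 = 7995.5995 W

R_total = 0.0106 K/W, Q = 7995.5995 W


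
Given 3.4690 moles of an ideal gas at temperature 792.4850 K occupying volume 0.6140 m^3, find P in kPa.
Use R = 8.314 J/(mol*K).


P = nRT/V = 3.4690 * 8.314 * 792.4850 / 0.6140
= 22856.2707 / 0.6140 = 37225.1966 Pa = 37.2252 kPa

37.2252 kPa


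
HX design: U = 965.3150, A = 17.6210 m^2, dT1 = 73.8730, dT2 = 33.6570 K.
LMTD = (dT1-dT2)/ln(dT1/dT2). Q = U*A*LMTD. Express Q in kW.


LMTD = 51.1572 K
Q = 965.3150 * 17.6210 * 51.1572 = 870174.0498 W = 870.1740 kW

870.1740 kW


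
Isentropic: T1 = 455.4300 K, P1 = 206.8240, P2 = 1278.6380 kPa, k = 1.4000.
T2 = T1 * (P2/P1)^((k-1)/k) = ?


(k-1)/k = 0.2857
(P2/P1)^exp = 1.6828
T2 = 455.4300 * 1.6828 = 766.4142 K

766.4142 K


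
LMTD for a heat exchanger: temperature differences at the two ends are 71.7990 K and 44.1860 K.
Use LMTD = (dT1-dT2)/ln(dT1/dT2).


dT1/dT2 = 1.6249
ln(dT1/dT2) = 0.4855
LMTD = 27.6130 / 0.4855 = 56.8798 K

56.8798 K


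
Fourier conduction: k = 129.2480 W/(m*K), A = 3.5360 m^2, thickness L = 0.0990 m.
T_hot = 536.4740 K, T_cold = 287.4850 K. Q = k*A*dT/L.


dT = 248.9890 K
Q = 129.2480 * 3.5360 * 248.9890 / 0.0990 = 1149426.0994 W

1149426.0994 W


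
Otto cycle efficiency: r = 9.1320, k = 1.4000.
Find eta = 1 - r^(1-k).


r^(k-1) = 2.4223
eta = 1 - 1/2.4223 = 0.5872 = 58.7168%

58.7168%


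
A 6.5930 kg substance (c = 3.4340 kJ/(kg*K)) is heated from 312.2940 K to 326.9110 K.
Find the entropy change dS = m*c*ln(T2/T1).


T2/T1 = 1.0468
ln(T2/T1) = 0.0457
dS = 6.5930 * 3.4340 * 0.0457 = 1.0356 kJ/K

1.0356 kJ/K


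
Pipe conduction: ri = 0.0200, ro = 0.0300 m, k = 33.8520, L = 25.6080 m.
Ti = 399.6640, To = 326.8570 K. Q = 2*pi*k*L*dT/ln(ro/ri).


dT = 72.8070 K
ln(ro/ri) = 0.4055
Q = 2*pi*33.8520*25.6080*72.8070 / 0.4055 = 978046.5168 W

978046.5168 W


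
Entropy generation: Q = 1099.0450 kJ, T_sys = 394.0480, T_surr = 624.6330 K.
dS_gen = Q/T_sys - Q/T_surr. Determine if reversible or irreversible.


dS_sys = 1099.0450/394.0480 = 2.7891 kJ/K
dS_surr = -1099.0450/624.6330 = -1.7595 kJ/K
dS_gen = 2.7891 - 1.7595 = 1.0296 kJ/K (irreversible)

dS_gen = 1.0296 kJ/K, irreversible


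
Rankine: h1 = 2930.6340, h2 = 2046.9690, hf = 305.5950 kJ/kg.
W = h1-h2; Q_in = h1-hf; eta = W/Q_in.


W = 883.6650 kJ/kg
Q_in = 2625.0390 kJ/kg
eta = 0.3366 = 33.6629%

eta = 33.6629%


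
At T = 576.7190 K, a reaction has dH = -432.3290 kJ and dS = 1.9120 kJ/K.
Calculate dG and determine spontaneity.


T*dS = 576.7190 * 1.9120 = 1102.6867 kJ
dG = -432.3290 - 1102.6867 = -1535.0157 kJ (spontaneous)

dG = -1535.0157 kJ, spontaneous


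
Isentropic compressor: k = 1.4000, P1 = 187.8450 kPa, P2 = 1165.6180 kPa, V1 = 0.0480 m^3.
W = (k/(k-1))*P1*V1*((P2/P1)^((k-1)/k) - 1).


(k-1)/k = 0.2857
(P2/P1)^exp = 1.6846
W = 3.5000 * 187.8450 * 0.0480 * (1.6846 - 1) = 21.6052 kJ

21.6052 kJ


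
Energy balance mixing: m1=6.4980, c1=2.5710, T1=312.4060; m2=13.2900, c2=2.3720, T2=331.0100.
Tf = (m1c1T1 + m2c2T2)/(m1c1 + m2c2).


num = 15653.8860
den = 48.2302
Tf = 324.5658 K

324.5658 K


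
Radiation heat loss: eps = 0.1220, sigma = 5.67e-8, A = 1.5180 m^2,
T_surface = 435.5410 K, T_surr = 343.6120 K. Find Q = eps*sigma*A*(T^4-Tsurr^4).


T^4 = 3.5985e+10
Tsurr^4 = 1.3940e+10
Q = 0.1220 * 5.67e-8 * 1.5180 * 2.2044e+10 = 231.4778 W

231.4778 W


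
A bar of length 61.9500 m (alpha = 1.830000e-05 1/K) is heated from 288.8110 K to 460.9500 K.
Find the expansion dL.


dT = 172.1390 K
dL = 1.830000e-05 * 61.9500 * 172.1390 = 0.195151 m
L_final = 62.145151 m

dL = 0.195151 m


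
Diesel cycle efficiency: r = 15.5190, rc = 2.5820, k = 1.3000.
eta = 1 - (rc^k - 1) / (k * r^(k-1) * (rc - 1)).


r^(k-1) = 2.2765
rc^k = 3.4320
eta = 0.4805 = 48.0544%

48.0544%


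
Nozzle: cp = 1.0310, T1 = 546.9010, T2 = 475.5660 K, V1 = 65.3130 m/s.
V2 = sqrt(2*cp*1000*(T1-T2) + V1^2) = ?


dT = 71.3350 K
2*cp*1000*dT = 147092.7700
V1^2 = 4265.7880
V2 = sqrt(151358.5580) = 389.0483 m/s

389.0483 m/s


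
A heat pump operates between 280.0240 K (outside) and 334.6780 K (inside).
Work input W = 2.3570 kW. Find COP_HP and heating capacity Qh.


COP = 334.6780 / 54.6540 = 6.1236
Qh = 6.1236 * 2.3570 = 14.4333 kW

COP = 6.1236, Qh = 14.4333 kW


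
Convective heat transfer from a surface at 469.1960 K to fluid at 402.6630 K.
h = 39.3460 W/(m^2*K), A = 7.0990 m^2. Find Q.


dT = 66.5330 K
Q = 39.3460 * 7.0990 * 66.5330 = 18583.8149 W

18583.8149 W


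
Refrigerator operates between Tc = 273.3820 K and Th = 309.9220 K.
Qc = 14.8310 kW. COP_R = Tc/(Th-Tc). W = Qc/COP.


COP = 273.3820 / 36.5400 = 7.4817
W = 14.8310 / 7.4817 = 1.9823 kW

COP = 7.4817, W = 1.9823 kW


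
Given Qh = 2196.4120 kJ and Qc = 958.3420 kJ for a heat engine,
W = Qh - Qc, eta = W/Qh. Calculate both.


W = 2196.4120 - 958.3420 = 1238.0700 kJ
eta = 1238.0700 / 2196.4120 = 0.5637 = 56.3678%

W = 1238.0700 kJ, eta = 56.3678%


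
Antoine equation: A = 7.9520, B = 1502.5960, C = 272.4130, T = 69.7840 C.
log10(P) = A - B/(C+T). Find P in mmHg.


C+T = 342.1970
B/(C+T) = 4.3910
log10(P) = 7.9520 - 4.3910 = 3.5610
P = 10^3.5610 = 3638.9306 mmHg

3638.9306 mmHg


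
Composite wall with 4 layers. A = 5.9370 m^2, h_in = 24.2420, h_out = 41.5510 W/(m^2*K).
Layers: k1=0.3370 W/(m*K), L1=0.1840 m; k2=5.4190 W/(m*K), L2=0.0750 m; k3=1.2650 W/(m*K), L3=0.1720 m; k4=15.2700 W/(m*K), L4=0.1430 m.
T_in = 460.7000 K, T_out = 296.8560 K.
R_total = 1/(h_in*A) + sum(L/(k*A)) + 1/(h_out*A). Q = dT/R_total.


R_conv_in = 1/(24.2420*5.9370) = 0.0069
R_1 = 0.1840/(0.3370*5.9370) = 0.0920
R_2 = 0.0750/(5.4190*5.9370) = 0.0023
R_3 = 0.1720/(1.2650*5.9370) = 0.0229
R_4 = 0.1430/(15.2700*5.9370) = 0.0016
R_conv_out = 1/(41.5510*5.9370) = 0.0041
R_total = 0.1298 K/W
Q = 163.8440 / 0.1298 = 1262.5060 W

R_total = 0.1298 K/W, Q = 1262.5060 W


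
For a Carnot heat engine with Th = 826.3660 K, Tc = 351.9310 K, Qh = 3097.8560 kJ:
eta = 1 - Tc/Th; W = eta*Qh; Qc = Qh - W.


eta = 1 - 351.9310/826.3660 = 0.5741
W = 0.5741 * 3097.8560 = 1778.5477 kJ
Qc = 3097.8560 - 1778.5477 = 1319.3083 kJ

eta = 57.4122%, W = 1778.5477 kJ, Qc = 1319.3083 kJ


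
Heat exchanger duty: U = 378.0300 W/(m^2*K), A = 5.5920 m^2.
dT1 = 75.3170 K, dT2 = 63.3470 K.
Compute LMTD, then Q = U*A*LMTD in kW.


LMTD = 69.1594 K
Q = 378.0300 * 5.5920 * 69.1594 = 146199.1677 W = 146.1992 kW

146.1992 kW


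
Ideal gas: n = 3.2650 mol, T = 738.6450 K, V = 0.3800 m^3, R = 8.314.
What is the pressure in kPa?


P = nRT/V = 3.2650 * 8.314 * 738.6450 / 0.3800
= 20050.6736 / 0.3800 = 52764.9306 Pa = 52.7649 kPa

52.7649 kPa


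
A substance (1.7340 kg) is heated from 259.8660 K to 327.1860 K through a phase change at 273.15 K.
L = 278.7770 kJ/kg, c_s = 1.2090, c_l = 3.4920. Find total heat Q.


Q1 (sensible, solid) = 1.7340 * 1.2090 * 13.2840 = 27.8487 kJ
Q2 (latent) = 1.7340 * 278.7770 = 483.3993 kJ
Q3 (sensible, liquid) = 1.7340 * 3.4920 * 54.0360 = 327.1949 kJ
Q_total = 838.4429 kJ

838.4429 kJ


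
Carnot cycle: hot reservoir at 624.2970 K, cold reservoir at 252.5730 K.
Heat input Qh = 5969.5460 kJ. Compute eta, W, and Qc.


eta = 1 - 252.5730/624.2970 = 0.5954
W = 0.5954 * 5969.5460 = 3554.4357 kJ
Qc = 5969.5460 - 3554.4357 = 2415.1103 kJ

eta = 59.5428%, W = 3554.4357 kJ, Qc = 2415.1103 kJ


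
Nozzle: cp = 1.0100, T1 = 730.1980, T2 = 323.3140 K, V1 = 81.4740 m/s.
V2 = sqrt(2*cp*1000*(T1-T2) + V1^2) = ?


dT = 406.8840 K
2*cp*1000*dT = 821905.6800
V1^2 = 6638.0127
V2 = sqrt(828543.6927) = 910.2438 m/s

910.2438 m/s
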